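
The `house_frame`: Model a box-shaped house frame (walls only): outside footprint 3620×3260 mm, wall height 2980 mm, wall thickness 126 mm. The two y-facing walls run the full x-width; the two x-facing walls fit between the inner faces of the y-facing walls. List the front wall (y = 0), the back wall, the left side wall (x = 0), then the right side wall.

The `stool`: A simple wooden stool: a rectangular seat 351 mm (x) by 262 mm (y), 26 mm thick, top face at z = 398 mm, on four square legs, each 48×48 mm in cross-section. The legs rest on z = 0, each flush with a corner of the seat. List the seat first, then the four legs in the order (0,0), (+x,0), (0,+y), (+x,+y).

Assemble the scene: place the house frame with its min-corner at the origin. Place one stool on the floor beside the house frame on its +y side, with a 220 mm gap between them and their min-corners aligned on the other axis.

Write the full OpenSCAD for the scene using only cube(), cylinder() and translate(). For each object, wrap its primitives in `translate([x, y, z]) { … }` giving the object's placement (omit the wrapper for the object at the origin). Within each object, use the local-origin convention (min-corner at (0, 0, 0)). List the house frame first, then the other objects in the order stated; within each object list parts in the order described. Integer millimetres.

cube([3620, 126, 2980]);
translate([0, 3134, 0]) cube([3620, 126, 2980]);
translate([0, 126, 0]) cube([126, 3008, 2980]);
translate([3494, 126, 0]) cube([126, 3008, 2980]);
translate([0, 3480, 0]) {
  translate([0, 0, 372]) cube([351, 262, 26]);
  cube([48, 48, 372]);
  translate([303, 0, 0]) cube([48, 48, 372]);
  translate([0, 214, 0]) cube([48, 48, 372]);
  translate([303, 214, 0]) cube([48, 48, 372]);
}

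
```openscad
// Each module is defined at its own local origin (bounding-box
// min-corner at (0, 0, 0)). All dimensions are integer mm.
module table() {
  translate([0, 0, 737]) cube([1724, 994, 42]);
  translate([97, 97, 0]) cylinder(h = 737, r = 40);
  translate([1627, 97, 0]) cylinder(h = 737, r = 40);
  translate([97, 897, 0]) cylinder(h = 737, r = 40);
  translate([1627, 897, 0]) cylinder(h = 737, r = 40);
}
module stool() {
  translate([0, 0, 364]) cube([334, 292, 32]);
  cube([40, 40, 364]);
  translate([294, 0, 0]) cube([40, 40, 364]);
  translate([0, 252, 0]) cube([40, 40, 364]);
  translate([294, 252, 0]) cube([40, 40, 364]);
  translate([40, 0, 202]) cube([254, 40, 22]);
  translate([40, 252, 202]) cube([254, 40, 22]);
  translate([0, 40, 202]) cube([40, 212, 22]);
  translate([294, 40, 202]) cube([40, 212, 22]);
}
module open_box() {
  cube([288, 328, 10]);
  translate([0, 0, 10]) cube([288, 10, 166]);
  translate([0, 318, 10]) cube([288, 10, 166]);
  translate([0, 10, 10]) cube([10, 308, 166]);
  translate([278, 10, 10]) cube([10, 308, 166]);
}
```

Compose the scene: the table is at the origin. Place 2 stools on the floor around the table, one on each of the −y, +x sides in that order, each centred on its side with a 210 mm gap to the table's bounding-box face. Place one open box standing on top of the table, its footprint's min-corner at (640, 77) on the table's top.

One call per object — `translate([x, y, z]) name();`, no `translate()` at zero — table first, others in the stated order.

table();
translate([695, -502, 0]) stool();
translate([1934, 351, 0]) stool();
translate([640, 77, 779]) open_box();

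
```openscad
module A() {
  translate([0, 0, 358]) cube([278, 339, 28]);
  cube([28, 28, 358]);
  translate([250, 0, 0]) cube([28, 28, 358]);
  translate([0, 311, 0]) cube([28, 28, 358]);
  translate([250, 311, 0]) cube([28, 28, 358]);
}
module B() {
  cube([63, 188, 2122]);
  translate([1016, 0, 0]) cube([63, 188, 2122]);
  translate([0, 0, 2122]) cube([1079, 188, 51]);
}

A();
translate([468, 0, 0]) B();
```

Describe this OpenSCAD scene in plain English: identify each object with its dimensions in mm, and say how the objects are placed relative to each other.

A is a four-legged stool. The seat is a 278×339×28 mm slab whose top surface is at z = 386 mm; four square legs, each 28×28 mm in cross-section, run from the floor (z = 0) to the underside of the seat, each flush with a corner of the seat.

B is a rectangular door frame: two vertical jambs of 63×188 mm section, 2122 mm tall, with a clear opening 953 mm wide between their inner faces. A header 51 mm tall and 188 mm deep lies on top of the jambs and spans the full outside width.

The door frame is on the floor beside the stool on its +x side.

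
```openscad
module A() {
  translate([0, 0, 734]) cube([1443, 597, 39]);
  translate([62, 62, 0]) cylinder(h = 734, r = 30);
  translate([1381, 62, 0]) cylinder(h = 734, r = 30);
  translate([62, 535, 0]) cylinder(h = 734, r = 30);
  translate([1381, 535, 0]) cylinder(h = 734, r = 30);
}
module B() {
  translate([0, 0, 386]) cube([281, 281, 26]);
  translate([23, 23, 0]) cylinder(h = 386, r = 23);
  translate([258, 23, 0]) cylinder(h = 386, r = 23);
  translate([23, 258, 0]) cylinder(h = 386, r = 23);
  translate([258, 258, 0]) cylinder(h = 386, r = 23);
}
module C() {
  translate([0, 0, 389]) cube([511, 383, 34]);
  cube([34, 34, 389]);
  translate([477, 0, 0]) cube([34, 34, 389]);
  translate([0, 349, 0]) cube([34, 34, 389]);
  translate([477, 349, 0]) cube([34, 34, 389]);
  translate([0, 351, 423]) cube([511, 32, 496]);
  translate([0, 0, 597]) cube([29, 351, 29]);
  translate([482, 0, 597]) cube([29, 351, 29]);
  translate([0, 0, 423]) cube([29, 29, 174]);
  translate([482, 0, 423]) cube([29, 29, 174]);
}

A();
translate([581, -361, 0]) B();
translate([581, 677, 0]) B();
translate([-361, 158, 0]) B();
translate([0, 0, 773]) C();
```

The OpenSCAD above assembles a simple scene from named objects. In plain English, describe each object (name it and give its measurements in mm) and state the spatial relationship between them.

A is a rectangular dining table. The top is 1443×597×39 mm with its upper surface at z = 773 mm. It stands on four round legs of 60 mm diameter, each leg's bounding box inset 32 mm from the nearest pair of top edges, running from the floor to the underside of the top.

B is a simple wooden stool: a rectangular seat 281 mm (x) by 281 mm (y), 26 mm thick, top face at z = 412 mm, on four round legs, each 46 mm in diameter. The legs rest on z = 0, each leg's axis is inset half a diameter from the nearest pair of seat edges (so the leg's bounding box is flush with the corner).

C is a chair: 511×383 mm seat, 34 mm thick, top at z = 423 mm, on four 34 mm square corner legs flush with the seat edges. A 32 mm thick backrest slab spans the full seat width, extending 496 mm above the seat top, its back face flush with the seat's +y edge. Two armrests of 29×29 mm section run along each side from the seat's front edge to the front of the backrest, top faces 203 mm above the seat top and outer faces flush with the seat's x-edges; a 29×29 mm post under the front of each armrest stands on the seat at the front corner.

Three stools sit around the table at the −y, +y, −x sides. The chair is on top of the table.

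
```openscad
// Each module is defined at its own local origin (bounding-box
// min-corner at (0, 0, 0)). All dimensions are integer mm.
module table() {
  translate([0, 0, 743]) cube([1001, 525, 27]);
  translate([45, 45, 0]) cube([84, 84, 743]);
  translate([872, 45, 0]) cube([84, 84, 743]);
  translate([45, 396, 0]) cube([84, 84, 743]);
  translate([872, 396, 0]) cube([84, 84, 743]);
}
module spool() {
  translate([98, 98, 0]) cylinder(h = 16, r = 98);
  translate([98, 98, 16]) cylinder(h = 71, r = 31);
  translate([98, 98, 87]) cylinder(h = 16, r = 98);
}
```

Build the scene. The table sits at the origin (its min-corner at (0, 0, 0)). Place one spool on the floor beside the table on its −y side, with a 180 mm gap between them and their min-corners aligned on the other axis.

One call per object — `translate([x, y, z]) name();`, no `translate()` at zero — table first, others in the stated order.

table();
translate([0, -376, 0]) spool();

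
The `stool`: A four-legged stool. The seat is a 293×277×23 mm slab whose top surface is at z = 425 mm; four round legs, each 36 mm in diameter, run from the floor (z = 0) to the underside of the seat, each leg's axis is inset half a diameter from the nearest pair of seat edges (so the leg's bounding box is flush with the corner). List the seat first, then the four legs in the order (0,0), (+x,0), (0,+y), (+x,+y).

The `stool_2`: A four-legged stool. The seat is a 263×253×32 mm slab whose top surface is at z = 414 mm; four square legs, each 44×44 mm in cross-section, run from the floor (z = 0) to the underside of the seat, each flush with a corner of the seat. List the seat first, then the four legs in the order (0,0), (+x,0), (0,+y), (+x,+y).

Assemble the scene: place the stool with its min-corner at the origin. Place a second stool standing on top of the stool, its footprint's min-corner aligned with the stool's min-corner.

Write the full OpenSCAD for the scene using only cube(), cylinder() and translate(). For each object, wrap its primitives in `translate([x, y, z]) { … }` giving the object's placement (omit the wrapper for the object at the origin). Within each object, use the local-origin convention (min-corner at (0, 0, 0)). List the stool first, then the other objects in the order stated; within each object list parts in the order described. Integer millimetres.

translate([0, 0, 402]) cube([293, 277, 23]);
translate([18, 18, 0]) cylinder(h = 402, r = 18);
translate([275, 18, 0]) cylinder(h = 402, r = 18);
translate([18, 259, 0]) cylinder(h = 402, r = 18);
translate([275, 259, 0]) cylinder(h = 402, r = 18);
translate([0, 0, 425]) {
  translate([0, 0, 382]) cube([263, 253, 32]);
  cube([44, 44, 382]);
  translate([219, 0, 0]) cube([44, 44, 382]);
  translate([0, 209, 0]) cube([44, 44, 382]);
  translate([219, 209, 0]) cube([44, 44, 382]);
}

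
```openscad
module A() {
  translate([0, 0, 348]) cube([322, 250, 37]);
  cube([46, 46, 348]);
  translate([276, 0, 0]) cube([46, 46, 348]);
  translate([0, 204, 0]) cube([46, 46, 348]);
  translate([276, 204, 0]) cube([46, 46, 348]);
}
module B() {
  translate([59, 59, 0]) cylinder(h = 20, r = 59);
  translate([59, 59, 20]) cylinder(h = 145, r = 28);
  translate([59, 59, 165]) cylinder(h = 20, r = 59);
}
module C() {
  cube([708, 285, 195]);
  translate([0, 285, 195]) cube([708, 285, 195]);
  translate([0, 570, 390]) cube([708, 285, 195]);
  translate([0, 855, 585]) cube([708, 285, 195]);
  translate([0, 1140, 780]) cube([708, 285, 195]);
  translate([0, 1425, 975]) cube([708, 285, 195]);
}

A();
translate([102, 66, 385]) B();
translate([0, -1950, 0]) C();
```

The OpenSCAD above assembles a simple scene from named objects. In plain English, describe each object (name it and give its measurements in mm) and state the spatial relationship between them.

A is a four-legged stool. The seat is a 322×250×37 mm slab whose top surface is at z = 385 mm; four square legs, each 46×46 mm in cross-section, run from the floor (z = 0) to the underside of the seat, each flush with a corner of the seat.

B is a spool: two coaxial disc flanges of radius 59 mm and thickness 20 mm, joined by a core cylinder of radius 28 mm and height 145 mm. The lower flange rests on z = 0 and the three cylinders share a vertical axis.

C is a run of 6 identical solid stair steps. Each tread is 708×285 mm and each step block is 195 mm high. Step 1 rests on the floor; step k is offset from step 1 by (k−1)×285 mm in y and (k−1)×195 mm in z.

The spool is on top of the stool, centred. The staircase is on the floor beside the stool on its −y side.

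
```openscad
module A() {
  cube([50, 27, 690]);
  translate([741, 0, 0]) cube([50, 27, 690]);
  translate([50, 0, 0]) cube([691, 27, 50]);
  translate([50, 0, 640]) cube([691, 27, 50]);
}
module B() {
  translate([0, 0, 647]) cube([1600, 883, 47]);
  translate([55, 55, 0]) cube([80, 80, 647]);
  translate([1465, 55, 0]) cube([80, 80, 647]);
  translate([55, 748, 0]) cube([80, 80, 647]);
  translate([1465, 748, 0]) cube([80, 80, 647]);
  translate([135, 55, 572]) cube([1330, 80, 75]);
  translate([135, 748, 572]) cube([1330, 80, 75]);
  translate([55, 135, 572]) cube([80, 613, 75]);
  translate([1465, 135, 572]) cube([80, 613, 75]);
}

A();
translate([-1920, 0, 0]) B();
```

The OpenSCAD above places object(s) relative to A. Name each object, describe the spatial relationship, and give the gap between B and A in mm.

A is a picture frame. B is a table. The table is on the floor beside the picture frame on its −x side. The gap between the table and the picture frame is 320 mm.

The table's nearest face is 320 mm from the picture frame's −x face.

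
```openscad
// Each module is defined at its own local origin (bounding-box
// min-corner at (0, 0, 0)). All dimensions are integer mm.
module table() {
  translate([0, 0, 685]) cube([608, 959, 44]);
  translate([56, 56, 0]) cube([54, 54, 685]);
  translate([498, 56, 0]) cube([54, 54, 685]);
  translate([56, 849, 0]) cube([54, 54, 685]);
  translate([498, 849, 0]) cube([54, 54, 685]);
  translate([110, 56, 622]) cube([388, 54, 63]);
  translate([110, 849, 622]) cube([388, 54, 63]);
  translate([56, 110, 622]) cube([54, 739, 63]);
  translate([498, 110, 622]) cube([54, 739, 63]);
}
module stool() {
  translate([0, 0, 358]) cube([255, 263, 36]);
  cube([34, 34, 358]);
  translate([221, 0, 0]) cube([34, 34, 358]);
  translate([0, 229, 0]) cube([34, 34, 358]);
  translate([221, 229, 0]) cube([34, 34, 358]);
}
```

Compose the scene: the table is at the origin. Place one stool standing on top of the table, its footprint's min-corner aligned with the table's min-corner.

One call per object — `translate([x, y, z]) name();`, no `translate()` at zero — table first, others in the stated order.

table();
translate([0, 0, 729]) stool();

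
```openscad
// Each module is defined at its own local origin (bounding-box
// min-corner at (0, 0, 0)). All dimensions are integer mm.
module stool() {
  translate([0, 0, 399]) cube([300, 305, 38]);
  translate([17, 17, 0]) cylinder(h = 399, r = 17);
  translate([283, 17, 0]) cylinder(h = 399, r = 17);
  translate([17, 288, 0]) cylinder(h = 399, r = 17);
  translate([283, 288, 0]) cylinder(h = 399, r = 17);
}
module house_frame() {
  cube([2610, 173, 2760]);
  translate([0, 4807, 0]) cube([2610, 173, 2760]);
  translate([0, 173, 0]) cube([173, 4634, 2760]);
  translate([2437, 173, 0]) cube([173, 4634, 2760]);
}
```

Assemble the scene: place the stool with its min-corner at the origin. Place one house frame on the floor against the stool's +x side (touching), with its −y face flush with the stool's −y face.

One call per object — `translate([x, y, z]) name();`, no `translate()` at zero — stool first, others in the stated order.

stool();
translate([300, 0, 0]) house_frame();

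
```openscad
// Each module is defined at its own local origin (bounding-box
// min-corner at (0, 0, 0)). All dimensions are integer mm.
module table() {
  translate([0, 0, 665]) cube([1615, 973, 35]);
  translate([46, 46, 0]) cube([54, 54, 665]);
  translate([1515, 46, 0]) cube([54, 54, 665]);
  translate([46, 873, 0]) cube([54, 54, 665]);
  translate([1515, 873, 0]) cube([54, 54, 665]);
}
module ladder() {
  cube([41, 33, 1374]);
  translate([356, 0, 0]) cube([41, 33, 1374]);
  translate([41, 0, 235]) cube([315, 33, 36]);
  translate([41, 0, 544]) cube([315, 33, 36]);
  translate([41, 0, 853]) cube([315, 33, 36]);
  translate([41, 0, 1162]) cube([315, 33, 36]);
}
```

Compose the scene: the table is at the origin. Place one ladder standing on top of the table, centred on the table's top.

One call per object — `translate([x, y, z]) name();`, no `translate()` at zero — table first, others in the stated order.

table();
translate([609, 470, 700]) ladder();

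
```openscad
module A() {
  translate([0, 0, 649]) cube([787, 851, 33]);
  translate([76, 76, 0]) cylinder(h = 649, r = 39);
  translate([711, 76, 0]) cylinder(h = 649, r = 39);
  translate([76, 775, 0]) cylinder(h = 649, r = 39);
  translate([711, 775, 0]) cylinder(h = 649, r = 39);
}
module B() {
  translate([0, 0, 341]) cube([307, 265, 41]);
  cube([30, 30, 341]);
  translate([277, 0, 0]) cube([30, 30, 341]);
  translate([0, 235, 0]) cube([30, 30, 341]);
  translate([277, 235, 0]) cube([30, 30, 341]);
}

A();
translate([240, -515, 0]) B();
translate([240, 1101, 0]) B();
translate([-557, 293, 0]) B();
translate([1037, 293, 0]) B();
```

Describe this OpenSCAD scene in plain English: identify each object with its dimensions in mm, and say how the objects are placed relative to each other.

A is a rectangular dining table. The top is 787×851×33 mm with its upper surface at z = 682 mm. It stands on four round legs of 78 mm diameter, each leg's bounding box inset 37 mm from the nearest pair of top edges, running from the floor to the underside of the top.

B is a simple wooden stool: a rectangular seat 307 mm (x) by 265 mm (y), 41 mm thick, top face at z = 382 mm, on four square legs, each 30×30 mm in cross-section. The legs rest on z = 0, each flush with a corner of the seat.

Four stools sit around the table at the −y, +y, −x, +x sides.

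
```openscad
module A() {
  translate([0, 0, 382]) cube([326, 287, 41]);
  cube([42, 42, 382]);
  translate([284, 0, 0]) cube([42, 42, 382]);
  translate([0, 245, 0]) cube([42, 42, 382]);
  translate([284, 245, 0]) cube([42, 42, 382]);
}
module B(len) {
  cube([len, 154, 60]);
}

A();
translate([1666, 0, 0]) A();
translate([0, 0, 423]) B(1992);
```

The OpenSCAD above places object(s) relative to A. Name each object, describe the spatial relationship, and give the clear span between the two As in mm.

Second stool starts at x = 1666; first ends at x = 326; clear span = 1666 − 326 = 1340 mm.

A is a stool. B is a beam. A beam spans the tops of two stools. The clear span between the two stools is 1340 mm.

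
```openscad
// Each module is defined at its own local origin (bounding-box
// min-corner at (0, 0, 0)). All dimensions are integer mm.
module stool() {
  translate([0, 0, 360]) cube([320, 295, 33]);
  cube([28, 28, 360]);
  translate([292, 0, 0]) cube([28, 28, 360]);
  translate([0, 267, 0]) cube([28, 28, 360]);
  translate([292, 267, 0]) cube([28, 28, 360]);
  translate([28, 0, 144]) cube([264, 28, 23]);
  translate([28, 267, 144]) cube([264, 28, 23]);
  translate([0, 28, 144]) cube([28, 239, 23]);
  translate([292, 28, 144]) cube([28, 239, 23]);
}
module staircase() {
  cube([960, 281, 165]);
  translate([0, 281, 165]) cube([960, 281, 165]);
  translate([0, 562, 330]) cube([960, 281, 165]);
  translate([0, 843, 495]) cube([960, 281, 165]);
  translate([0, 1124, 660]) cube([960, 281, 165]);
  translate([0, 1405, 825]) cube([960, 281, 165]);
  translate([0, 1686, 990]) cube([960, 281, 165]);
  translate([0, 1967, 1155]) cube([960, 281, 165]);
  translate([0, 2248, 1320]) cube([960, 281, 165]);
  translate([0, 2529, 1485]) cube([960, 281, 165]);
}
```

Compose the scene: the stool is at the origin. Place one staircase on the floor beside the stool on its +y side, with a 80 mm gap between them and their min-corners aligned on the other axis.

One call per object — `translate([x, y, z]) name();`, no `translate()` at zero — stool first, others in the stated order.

stool();
translate([0, 375, 0]) staircase();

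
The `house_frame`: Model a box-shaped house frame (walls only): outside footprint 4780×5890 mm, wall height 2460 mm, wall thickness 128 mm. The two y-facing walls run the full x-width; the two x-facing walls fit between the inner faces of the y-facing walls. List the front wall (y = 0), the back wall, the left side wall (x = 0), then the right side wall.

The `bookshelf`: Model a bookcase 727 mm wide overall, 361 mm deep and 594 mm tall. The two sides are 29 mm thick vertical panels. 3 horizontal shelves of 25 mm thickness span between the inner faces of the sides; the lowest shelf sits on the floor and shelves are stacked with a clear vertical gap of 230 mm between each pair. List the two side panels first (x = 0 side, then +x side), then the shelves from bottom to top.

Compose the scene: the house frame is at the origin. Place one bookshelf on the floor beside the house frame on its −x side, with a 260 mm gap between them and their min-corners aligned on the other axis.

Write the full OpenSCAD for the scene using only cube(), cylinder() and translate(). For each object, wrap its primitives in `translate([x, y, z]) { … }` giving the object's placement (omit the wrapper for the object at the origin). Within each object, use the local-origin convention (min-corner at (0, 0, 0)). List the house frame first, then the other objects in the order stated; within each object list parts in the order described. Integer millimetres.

cube([4780, 128, 2460]);
translate([0, 5762, 0]) cube([4780, 128, 2460]);
translate([0, 128, 0]) cube([128, 5634, 2460]);
translate([4652, 128, 0]) cube([128, 5634, 2460]);
translate([-987, 0, 0]) {
  cube([29, 361, 594]);
  translate([698, 0, 0]) cube([29, 361, 594]);
  translate([29, 0, 0]) cube([669, 361, 25]);
  translate([29, 0, 255]) cube([669, 361, 25]);
  translate([29, 0, 510]) cube([669, 361, 25]);
}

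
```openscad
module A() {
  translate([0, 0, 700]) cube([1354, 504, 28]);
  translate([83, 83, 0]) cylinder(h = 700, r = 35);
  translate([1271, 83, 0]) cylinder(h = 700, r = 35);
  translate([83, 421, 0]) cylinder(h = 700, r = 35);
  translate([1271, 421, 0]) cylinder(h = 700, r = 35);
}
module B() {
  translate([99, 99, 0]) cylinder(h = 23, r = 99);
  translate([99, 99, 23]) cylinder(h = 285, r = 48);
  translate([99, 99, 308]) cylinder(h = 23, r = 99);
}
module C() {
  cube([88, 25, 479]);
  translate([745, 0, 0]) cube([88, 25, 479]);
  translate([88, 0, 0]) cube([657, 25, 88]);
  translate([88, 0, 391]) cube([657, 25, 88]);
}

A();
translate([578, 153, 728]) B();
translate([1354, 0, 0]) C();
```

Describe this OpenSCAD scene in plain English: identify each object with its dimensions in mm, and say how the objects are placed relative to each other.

A is a table: top 1354 mm (x) × 504 mm (y), 28 mm thick, upper face at z = 728 mm, on four round legs of 70 mm diameter, each leg's bounding box inset 48 mm from the nearest pair of top edges, running from z = 0 to the bottom of the top.

B is a spool: two coaxial disc flanges of radius 99 mm and thickness 23 mm, joined by a core cylinder of radius 48 mm and height 285 mm. The lower flange rests on z = 0 and the three cylinders share a vertical axis.

C is a picture frame with a 657×303 mm rectangular opening (x by z) and a uniform 88 mm border on every side. Frame depth is 25 mm along y. It is built from two vertical stiles running the full outside height and two horizontal rails spanning the gap between the stiles.

The spool is on top of the table, centred. The picture frame is against the table's +x side, with their −y faces flush.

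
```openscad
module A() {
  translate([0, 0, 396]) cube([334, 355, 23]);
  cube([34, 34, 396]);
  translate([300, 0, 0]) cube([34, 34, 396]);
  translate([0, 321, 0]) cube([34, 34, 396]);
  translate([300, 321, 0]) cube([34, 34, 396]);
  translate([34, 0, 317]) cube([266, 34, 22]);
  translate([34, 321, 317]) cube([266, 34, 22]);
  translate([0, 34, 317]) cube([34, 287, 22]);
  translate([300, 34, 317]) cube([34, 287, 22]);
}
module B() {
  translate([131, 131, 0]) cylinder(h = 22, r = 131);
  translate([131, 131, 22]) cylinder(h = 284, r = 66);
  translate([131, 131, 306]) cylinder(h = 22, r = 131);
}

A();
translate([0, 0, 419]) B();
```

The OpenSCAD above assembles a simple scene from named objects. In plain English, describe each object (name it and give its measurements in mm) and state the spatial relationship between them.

A is a four-legged stool. The seat is 334×355 mm, 23 mm thick, top at z = 419 mm. It stands on four square legs, each 34×34 mm in cross-section, from z = 0 to the seat underside, each flush with a corner of the seat. Four stretchers, 34 mm wide and 22 mm tall, connect adjacent legs with their undersides at z = 317 mm, each running between the inner faces of the legs it joins and aligned with the legs' outer faces on the other axis.

B is a spool: two coaxial disc flanges of radius 131 mm and thickness 22 mm, joined by a core cylinder of radius 66 mm and height 284 mm. The lower flange rests on z = 0 and the three cylinders share a vertical axis.

The spool is on top of the stool.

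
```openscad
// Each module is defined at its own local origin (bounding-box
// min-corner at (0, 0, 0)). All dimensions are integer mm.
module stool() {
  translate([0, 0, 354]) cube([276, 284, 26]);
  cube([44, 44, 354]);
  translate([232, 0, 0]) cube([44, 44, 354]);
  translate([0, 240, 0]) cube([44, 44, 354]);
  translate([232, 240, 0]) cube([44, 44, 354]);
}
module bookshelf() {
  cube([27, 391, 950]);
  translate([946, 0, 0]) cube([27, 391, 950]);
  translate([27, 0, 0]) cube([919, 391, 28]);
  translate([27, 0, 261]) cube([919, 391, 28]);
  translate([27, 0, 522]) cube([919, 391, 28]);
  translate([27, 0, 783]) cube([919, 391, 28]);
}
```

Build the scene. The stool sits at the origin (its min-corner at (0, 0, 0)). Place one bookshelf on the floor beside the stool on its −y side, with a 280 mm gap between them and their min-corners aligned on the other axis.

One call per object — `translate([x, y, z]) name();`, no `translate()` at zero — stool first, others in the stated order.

stool();
translate([0, -671, 0]) bookshelf();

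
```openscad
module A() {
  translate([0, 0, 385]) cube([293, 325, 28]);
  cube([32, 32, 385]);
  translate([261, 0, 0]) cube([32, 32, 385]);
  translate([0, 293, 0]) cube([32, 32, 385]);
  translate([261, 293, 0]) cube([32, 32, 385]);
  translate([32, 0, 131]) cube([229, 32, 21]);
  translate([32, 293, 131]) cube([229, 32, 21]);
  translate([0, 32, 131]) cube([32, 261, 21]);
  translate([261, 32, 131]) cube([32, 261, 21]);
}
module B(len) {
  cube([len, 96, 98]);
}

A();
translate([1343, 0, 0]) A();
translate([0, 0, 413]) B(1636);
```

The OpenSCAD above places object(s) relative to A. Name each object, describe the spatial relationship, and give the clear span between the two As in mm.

Second stool starts at x = 1343; first ends at x = 293; clear span = 1343 − 293 = 1050 mm.

A is a stool. B is a beam. A beam spans the tops of two stools. The clear span between the two stools is 1050 mm.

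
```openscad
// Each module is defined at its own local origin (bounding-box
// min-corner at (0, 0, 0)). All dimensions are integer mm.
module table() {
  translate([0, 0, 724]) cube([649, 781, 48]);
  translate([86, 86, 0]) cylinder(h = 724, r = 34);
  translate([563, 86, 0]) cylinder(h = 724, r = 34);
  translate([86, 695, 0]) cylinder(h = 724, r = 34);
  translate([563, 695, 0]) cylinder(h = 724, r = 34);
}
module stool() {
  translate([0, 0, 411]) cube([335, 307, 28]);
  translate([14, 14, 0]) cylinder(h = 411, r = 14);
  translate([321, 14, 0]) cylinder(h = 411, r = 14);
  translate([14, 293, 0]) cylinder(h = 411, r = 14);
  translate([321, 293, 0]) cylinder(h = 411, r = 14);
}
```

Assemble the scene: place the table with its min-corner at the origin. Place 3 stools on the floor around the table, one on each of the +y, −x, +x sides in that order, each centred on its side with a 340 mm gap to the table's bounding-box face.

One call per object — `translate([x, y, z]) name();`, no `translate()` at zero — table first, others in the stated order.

table();
translate([157, 1121, 0]) stool();
translate([-675, 237, 0]) stool();
translate([989, 237, 0]) stool();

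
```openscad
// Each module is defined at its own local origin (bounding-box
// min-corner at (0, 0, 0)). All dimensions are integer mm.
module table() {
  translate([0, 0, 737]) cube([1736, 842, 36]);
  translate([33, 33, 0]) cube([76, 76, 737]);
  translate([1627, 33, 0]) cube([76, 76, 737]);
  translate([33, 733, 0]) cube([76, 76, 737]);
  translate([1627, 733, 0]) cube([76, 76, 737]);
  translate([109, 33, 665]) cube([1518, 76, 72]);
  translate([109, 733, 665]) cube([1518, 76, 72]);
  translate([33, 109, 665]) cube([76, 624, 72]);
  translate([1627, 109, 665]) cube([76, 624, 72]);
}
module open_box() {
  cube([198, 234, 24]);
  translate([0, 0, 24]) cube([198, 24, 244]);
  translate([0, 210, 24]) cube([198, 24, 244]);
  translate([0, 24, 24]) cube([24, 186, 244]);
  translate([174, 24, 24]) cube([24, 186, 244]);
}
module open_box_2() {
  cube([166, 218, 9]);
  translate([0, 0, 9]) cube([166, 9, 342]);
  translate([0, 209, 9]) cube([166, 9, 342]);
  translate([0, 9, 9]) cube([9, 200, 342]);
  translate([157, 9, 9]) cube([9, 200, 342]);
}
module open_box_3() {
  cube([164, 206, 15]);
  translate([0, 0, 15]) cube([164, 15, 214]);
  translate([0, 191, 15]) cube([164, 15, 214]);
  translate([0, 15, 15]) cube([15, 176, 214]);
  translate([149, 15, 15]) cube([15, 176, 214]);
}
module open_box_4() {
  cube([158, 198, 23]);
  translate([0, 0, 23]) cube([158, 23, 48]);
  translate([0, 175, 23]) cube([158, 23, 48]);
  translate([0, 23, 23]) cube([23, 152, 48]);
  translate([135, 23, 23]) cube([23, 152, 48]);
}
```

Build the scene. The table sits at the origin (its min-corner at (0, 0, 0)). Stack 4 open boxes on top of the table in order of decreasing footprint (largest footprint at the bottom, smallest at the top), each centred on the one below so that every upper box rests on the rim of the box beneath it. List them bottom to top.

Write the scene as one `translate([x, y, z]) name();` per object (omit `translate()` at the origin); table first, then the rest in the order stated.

table();
translate([769, 304, 773]) open_box();
translate([785, 312, 1041]) open_box_2();
translate([786, 318, 1392]) open_box_3();
translate([789, 322, 1621]) open_box_4();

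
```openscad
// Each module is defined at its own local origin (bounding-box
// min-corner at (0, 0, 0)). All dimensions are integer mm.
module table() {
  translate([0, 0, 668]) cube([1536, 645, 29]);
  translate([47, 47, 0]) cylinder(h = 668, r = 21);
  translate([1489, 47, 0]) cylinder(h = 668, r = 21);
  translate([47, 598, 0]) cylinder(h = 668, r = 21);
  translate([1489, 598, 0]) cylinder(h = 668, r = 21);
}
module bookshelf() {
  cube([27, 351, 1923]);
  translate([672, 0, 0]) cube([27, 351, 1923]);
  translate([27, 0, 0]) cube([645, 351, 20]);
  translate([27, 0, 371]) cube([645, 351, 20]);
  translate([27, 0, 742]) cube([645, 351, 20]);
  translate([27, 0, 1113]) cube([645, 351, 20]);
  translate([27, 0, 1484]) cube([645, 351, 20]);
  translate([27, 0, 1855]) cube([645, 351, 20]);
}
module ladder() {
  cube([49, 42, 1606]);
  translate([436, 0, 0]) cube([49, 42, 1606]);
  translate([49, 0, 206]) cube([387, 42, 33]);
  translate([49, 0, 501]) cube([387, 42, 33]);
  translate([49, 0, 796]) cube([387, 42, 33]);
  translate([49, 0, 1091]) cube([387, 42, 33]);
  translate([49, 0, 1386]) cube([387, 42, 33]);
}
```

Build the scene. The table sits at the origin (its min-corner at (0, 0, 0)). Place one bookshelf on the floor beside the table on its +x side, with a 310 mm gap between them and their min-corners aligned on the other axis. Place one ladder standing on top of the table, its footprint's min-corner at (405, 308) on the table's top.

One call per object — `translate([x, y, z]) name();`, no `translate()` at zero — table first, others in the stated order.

table();
translate([1846, 0, 0]) bookshelf();
translate([405, 308, 697]) ladder();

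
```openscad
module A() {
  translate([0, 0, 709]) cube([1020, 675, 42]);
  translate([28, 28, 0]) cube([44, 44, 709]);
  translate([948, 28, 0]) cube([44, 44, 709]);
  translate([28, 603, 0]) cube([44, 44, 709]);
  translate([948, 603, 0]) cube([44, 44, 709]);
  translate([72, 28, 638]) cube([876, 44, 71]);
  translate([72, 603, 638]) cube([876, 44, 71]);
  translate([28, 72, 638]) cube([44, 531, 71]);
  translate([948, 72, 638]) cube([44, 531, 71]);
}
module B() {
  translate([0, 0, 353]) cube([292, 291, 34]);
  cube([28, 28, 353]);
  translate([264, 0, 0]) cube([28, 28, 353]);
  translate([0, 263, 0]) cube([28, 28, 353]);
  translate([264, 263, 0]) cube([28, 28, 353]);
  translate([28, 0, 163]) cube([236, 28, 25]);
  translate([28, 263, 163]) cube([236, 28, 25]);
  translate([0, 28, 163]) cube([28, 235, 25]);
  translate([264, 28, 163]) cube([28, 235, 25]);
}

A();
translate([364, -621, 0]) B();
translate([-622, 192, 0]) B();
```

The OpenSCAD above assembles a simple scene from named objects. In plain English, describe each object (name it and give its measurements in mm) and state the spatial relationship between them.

A is a rectangular dining table. The top is 1020×675×42 mm with its upper surface at z = 751 mm. It stands on four 44×44 mm square legs, each inset 28 mm from the nearest pair of top edges, running from the floor to the underside of the top. Four apron rails, 44 mm thick and 71 mm tall, run between adjacent legs with their top edges flush with the underside of the top and their outer faces flush with the legs' outer faces.

B is a simple wooden stool: a rectangular seat 292 mm (x) by 291 mm (y), 34 mm thick, top face at z = 387 mm, on four square legs, each 28×28 mm in cross-section. The legs rest on z = 0, each flush with a corner of the seat. Four stretchers, 28 mm wide and 25 mm tall, connect adjacent legs with their undersides at z = 163 mm, each running between the inner faces of the legs it joins and aligned with the legs' outer faces on the other axis.

Two stools sit around the table at the −y, −x sides.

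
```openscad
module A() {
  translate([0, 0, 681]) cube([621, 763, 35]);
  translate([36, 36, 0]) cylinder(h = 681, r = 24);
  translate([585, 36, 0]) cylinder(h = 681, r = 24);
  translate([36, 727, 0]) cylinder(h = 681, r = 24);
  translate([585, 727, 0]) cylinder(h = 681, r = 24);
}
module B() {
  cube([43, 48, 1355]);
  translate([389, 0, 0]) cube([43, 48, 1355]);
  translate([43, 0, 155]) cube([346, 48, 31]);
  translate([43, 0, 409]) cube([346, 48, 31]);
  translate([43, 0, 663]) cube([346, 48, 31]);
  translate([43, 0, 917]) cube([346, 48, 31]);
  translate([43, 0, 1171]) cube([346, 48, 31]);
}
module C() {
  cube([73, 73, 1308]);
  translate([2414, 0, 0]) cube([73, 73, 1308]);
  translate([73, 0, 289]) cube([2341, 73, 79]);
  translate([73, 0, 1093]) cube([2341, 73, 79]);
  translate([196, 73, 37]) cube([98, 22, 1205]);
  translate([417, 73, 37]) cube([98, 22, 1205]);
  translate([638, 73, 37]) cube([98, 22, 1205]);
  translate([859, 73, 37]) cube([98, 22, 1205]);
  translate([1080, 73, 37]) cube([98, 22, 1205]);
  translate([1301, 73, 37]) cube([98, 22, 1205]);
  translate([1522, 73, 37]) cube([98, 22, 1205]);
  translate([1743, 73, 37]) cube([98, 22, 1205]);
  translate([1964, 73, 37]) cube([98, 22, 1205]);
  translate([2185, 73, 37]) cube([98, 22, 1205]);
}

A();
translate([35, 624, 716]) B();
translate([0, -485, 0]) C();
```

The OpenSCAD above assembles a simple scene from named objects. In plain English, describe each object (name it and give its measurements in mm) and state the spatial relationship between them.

A is a table with a 621×763 mm rectangular top, 35 mm thick, top surface at z = 716 mm, supported by four round legs of 48 mm diameter, each leg's bounding box inset 12 mm from the nearest pair of top edges, running from the floor.

B is a straight ladder. Two 43×48 mm vertical rails, 1355 mm tall, stand 432 mm apart (outside-to-outside) with their front faces coplanar on the −y side. 5 rungs, each 48 mm deep and 31 mm tall, span between the inner faces of the rails, front faces flush with the rails. The lowest rung's underside is at z = 155 mm and rungs are spaced 254 mm apart (underside to underside).

C is a fence section. Two 73×73 mm posts, 1308 mm tall, stand on the floor with a clear span of 2341 mm between their inner faces. Two horizontal rails of 73×79 mm section span the gap between the posts with their undersides at z = 289 mm and z = 1093 mm, flush with the posts' −y face. 10 pickets, each 98 mm wide, 22 mm thick and 1205 mm tall, are fixed to the +y face of the rails with their bottoms at z = 37 mm, evenly spaced across the span with equal gaps (rounded down to the nearest mm) at the −x end and between each pair — any rounding remainder accumulates at the +x end.

The ladder is on top of the table. The fence section is on the floor beside the table on its −y side.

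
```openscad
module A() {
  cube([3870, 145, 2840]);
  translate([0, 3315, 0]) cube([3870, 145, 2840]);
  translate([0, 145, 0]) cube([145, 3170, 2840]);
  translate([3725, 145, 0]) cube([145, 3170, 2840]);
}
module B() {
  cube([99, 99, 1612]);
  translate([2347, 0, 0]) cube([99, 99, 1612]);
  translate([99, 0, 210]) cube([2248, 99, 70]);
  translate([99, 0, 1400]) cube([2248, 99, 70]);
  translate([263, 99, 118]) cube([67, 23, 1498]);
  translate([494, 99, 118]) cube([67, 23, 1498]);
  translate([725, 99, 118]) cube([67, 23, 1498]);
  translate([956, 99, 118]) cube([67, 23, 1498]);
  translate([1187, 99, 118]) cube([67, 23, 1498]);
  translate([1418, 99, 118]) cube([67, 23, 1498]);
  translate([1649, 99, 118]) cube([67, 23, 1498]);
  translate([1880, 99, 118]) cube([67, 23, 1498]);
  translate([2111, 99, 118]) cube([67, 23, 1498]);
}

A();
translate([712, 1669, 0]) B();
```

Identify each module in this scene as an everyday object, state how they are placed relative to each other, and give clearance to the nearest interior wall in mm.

Clearances: x = 567, y = 1524; minimum 567 mm.

A is a house frame. B is a fence section. The fence section sits inside the house frame, centred. The clearance to the nearest interior wall is 567 mm.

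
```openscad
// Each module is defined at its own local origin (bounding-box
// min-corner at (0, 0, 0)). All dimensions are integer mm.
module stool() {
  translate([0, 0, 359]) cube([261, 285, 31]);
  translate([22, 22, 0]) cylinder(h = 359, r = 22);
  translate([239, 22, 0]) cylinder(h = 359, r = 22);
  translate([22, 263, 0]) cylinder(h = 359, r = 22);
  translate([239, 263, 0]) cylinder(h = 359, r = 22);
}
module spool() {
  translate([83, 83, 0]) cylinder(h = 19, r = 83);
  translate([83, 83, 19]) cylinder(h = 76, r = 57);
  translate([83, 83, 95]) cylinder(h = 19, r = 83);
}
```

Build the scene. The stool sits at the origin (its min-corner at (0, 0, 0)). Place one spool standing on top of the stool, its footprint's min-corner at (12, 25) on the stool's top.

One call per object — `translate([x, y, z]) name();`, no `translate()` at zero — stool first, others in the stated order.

stool();
translate([12, 25, 390]) spool();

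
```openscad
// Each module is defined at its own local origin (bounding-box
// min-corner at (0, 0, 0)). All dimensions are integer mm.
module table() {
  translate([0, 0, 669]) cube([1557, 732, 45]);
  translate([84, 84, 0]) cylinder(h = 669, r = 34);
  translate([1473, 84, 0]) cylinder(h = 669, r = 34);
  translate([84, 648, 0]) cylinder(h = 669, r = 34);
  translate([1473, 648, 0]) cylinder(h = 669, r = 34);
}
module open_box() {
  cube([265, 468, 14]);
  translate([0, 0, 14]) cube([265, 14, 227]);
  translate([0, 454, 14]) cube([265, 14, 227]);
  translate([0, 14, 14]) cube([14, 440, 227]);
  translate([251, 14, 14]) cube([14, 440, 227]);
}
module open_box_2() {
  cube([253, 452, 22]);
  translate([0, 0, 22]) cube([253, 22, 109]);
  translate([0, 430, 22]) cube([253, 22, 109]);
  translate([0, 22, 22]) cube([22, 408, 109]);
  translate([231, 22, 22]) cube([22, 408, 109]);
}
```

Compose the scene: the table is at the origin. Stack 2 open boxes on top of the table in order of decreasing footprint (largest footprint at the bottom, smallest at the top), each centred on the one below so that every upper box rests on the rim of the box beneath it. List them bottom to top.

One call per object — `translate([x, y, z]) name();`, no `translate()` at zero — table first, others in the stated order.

table();
translate([646, 132, 714]) open_box();
translate([652, 140, 955]) open_box_2();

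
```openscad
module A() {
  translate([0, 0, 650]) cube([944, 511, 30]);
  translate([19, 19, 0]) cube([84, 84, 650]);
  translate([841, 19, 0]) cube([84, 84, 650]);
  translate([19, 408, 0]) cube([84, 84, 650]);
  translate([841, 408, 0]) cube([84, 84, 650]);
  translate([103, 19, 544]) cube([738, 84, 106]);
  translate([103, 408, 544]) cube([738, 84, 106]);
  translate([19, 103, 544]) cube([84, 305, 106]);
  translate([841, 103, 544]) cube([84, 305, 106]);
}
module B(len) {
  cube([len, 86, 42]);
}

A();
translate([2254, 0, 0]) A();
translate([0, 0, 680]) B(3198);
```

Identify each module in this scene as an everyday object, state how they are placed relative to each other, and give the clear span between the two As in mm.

Second table starts at x = 2254; first ends at x = 944; clear span = 2254 − 944 = 1310 mm.

A is a table. B is a beam. A beam spans the tops of two tables. The clear span between the two tables is 1310 mm.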